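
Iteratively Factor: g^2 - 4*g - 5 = (g - 5)*(g + 1)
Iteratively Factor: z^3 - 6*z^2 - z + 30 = (z - 3)*(z^2 - 3*z - 10) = (z - 5)*(z - 3)*(z + 2)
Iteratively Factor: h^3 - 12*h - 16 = (h - 4)*(h^2 + 4*h + 4) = (h - 4)*(h + 2)*(h + 2)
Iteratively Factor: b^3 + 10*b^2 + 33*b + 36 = (b + 4)*(b^2 + 6*b + 9) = (b + 3)*(b + 4)*(b + 3)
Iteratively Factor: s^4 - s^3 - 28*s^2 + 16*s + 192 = (s - 4)*(s^3 + 3*s^2 - 16*s - 48) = (s - 4)*(s + 3)*(s^2 - 16) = (s - 4)*(s + 3)*(s + 4)*(s - 4)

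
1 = 1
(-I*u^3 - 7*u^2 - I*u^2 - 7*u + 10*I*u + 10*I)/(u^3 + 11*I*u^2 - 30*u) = (-I*u^3 - u^2*(7 + I) + u*(-7 + 10*I) + 10*I)/(u*(u^2 + 11*I*u - 30))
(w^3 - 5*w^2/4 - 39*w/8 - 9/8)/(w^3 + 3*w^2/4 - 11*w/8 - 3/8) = (w - 3)/(w - 1)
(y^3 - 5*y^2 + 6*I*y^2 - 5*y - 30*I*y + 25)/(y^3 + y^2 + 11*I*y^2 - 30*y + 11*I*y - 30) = (y^2 + y*(-5 + I) - 5*I)/(y^2 + y*(1 + 6*I) + 6*I)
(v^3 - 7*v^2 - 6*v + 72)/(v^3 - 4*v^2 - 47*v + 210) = (v^2 - v - 12)/(v^2 + 2*v - 35)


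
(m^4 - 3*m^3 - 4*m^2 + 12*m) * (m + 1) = m^5 - 2*m^4 - 7*m^3 + 8*m^2 + 12*m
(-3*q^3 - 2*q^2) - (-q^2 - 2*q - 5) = -3*q^3 - q^2 + 2*q + 5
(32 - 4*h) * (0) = 0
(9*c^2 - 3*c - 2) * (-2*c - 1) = -18*c^3 - 3*c^2 + 7*c + 2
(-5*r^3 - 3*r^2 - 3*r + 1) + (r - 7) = -5*r^3 - 3*r^2 - 2*r - 6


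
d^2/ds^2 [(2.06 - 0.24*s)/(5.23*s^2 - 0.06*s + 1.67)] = (-(0.24*s - 2.06)*(10.46*s - 0.06)*(20.92*s - 0.12) + (7.5312*s - 21.5764)*(5.23*s^2 - 0.06*s + 1.67))/(5.23*s^2 - 0.06*s + 1.67)^3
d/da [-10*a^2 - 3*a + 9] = -20*a - 3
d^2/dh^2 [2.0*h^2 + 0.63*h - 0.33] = 4.00000000000000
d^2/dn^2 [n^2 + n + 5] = 2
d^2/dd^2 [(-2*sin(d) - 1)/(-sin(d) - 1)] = (sin(d) - 2)/(sin(d) + 1)^2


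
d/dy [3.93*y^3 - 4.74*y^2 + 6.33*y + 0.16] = 11.79*y^2 - 9.48*y + 6.33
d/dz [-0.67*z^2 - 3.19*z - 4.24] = -1.34*z - 3.19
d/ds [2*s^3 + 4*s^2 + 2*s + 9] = 6*s^2 + 8*s + 2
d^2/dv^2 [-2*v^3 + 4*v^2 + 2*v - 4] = 8 - 12*v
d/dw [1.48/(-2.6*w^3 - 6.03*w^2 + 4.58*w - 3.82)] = (11.544*w^2 + 17.8488*w - 6.7784)/(2.6*w^3 + 6.03*w^2 - 4.58*w + 3.82)^2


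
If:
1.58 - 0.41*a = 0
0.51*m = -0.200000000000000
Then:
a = 3.85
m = -0.39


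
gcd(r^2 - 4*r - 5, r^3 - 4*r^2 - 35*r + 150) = r - 5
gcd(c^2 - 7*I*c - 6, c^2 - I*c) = c - I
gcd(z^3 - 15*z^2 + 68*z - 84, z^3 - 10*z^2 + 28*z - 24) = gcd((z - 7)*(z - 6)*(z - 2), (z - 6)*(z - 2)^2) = z^2 - 8*z + 12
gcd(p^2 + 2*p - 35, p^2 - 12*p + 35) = p - 5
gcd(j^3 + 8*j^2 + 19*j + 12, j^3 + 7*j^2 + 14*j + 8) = j^2 + 5*j + 4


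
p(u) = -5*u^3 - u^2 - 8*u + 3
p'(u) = -15*u^2 - 2*u - 8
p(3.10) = -180.36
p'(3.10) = -158.35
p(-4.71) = 540.93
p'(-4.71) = -331.34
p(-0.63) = 8.89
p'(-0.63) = -12.69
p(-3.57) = 246.31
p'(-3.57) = -192.03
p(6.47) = -1444.82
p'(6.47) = -648.85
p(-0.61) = 8.64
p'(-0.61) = -12.36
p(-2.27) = 74.49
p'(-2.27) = -80.75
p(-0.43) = 6.65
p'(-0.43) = -9.91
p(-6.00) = 1095.00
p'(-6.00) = -536.00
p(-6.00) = 1095.00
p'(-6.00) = -536.00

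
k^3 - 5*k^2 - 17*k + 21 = (k - 7)*(k - 1)*(k + 3)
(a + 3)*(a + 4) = a^2 + 7*a + 12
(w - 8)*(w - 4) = w^2 - 12*w + 32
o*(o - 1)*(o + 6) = o^3 + 5*o^2 - 6*o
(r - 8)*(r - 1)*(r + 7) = r^3 - 2*r^2 - 55*r + 56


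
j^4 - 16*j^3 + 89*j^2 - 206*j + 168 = (j - 7)*(j - 4)*(j - 3)*(j - 2)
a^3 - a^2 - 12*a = a*(a - 4)*(a + 3)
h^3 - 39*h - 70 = (h - 7)*(h + 2)*(h + 5)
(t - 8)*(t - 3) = t^2 - 11*t + 24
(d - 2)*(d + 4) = d^2 + 2*d - 8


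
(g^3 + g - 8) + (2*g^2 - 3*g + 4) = g^3 + 2*g^2 - 2*g - 4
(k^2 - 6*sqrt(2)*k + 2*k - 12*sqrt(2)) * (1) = k^2 - 6*sqrt(2)*k + 2*k - 12*sqrt(2)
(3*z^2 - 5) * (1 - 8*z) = -24*z^3 + 3*z^2 + 40*z - 5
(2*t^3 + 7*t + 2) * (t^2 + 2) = 2*t^5 + 11*t^3 + 2*t^2 + 14*t + 4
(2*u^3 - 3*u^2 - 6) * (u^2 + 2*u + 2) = 2*u^5 + u^4 - 2*u^3 - 12*u^2 - 12*u - 12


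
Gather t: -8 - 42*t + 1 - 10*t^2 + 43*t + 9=-10*t^2 + t + 2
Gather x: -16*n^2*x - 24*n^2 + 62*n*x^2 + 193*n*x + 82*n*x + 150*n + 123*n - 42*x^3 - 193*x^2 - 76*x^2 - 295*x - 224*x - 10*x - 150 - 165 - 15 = -24*n^2 + 273*n - 42*x^3 + x^2*(62*n - 269) + x*(-16*n^2 + 275*n - 529) - 330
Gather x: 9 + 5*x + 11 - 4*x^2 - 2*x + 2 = -4*x^2 + 3*x + 22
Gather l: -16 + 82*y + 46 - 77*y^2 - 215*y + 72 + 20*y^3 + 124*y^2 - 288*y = 20*y^3 + 47*y^2 - 421*y + 102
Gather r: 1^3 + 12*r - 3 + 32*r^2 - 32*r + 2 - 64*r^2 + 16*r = -32*r^2 - 4*r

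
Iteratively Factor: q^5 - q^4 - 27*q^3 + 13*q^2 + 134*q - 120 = (q + 4)*(q^4 - 5*q^3 - 7*q^2 + 41*q - 30) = (q - 5)*(q + 4)*(q^3 - 7*q + 6) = (q - 5)*(q - 1)*(q + 4)*(q^2 + q - 6) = (q - 5)*(q - 2)*(q - 1)*(q + 4)*(q + 3)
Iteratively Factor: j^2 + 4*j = (j)*(j + 4)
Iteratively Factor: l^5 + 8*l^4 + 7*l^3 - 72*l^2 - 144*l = (l - 3)*(l^4 + 11*l^3 + 40*l^2 + 48*l) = l*(l - 3)*(l^3 + 11*l^2 + 40*l + 48) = l*(l - 3)*(l + 4)*(l^2 + 7*l + 12) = l*(l - 3)*(l + 3)*(l + 4)*(l + 4)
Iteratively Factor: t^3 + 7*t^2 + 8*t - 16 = (t - 1)*(t^2 + 8*t + 16) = (t - 1)*(t + 4)*(t + 4)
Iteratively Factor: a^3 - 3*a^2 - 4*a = (a - 4)*(a^2 + a) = (a - 4)*(a + 1)*(a)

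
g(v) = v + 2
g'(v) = 1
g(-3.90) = -1.90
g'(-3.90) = 1.00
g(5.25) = 7.25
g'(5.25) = 1.00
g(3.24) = 5.24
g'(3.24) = 1.00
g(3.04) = 5.04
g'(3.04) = 1.00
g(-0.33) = 1.67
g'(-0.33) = 1.00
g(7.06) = 9.06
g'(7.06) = 1.00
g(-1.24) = 0.76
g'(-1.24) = 1.00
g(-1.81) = 0.19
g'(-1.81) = 1.00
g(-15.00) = -13.00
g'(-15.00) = 1.00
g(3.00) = 5.00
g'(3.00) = 1.00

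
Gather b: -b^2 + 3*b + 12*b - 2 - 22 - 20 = -b^2 + 15*b - 44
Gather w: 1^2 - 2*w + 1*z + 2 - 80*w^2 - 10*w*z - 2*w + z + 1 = -80*w^2 + w*(-10*z - 4) + 2*z + 4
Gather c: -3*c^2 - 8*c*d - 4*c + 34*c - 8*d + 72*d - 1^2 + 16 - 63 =-3*c^2 + c*(30 - 8*d) + 64*d - 48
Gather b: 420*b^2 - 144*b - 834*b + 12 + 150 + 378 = 420*b^2 - 978*b + 540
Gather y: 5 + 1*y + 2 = y + 7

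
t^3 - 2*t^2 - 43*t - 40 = (t - 8)*(t + 1)*(t + 5)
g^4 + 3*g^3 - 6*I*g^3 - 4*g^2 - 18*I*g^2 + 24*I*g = g*(g - 1)*(g + 4)*(g - 6*I)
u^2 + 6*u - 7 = (u - 1)*(u + 7)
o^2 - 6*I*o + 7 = (o - 7*I)*(o + I)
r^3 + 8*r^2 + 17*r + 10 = (r + 1)*(r + 2)*(r + 5)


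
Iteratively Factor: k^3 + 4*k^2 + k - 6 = (k + 3)*(k^2 + k - 2) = (k + 2)*(k + 3)*(k - 1)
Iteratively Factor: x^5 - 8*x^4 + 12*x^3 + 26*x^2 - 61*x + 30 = (x - 1)*(x^4 - 7*x^3 + 5*x^2 + 31*x - 30) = (x - 1)^2*(x^3 - 6*x^2 - x + 30) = (x - 1)^2*(x + 2)*(x^2 - 8*x + 15) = (x - 3)*(x - 1)^2*(x + 2)*(x - 5)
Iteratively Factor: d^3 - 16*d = (d + 4)*(d^2 - 4*d) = (d - 4)*(d + 4)*(d)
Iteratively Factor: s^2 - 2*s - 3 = (s - 3)*(s + 1)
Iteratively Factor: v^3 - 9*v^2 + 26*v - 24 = (v - 4)*(v^2 - 5*v + 6) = (v - 4)*(v - 3)*(v - 2)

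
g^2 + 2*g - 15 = (g - 3)*(g + 5)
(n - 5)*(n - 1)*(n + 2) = n^3 - 4*n^2 - 7*n + 10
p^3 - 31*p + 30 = (p - 5)*(p - 1)*(p + 6)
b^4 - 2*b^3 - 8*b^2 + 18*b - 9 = (b - 3)*(b - 1)^2*(b + 3)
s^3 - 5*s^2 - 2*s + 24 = (s - 4)*(s - 3)*(s + 2)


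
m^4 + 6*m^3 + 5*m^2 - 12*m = m*(m - 1)*(m + 3)*(m + 4)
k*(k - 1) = k^2 - k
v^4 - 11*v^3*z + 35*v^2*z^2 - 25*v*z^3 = v*(v - 5*z)^2*(v - z)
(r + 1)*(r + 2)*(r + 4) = r^3 + 7*r^2 + 14*r + 8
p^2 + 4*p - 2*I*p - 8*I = (p + 4)*(p - 2*I)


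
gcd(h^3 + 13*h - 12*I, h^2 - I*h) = h - I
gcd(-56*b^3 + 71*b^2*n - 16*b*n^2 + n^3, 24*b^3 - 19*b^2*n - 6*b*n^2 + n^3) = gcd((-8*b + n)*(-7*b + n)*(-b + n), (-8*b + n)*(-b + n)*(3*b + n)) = 8*b^2 - 9*b*n + n^2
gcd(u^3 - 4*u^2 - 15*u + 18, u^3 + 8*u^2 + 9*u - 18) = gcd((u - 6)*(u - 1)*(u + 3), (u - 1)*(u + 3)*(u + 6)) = u^2 + 2*u - 3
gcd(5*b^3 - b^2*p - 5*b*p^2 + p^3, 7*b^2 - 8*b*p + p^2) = -b + p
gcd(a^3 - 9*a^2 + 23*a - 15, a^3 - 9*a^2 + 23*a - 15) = a^3 - 9*a^2 + 23*a - 15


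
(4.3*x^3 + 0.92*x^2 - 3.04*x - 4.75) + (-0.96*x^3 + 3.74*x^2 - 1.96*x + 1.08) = 3.34*x^3 + 4.66*x^2 - 5.0*x - 3.67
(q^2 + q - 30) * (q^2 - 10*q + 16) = q^4 - 9*q^3 - 24*q^2 + 316*q - 480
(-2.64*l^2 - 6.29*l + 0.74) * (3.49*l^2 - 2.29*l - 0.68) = -9.2136*l^4 - 15.9065*l^3 + 18.7819*l^2 + 2.5826*l - 0.5032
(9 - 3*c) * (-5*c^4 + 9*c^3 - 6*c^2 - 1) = 15*c^5 - 72*c^4 + 99*c^3 - 54*c^2 + 3*c - 9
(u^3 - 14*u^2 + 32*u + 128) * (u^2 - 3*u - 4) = u^5 - 17*u^4 + 70*u^3 + 88*u^2 - 512*u - 512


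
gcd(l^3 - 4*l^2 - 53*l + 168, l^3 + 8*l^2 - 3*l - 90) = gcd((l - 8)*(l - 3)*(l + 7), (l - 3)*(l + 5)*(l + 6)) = l - 3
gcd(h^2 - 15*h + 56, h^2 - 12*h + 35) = h - 7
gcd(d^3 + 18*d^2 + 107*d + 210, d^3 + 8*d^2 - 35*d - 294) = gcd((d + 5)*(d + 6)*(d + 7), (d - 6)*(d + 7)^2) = d + 7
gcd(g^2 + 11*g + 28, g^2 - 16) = g + 4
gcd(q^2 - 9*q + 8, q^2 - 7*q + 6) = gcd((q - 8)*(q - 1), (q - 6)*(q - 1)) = q - 1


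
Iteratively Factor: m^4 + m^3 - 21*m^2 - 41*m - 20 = (m + 1)*(m^3 - 21*m - 20) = (m + 1)^2*(m^2 - m - 20) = (m - 5)*(m + 1)^2*(m + 4)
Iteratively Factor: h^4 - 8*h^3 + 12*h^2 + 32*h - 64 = (h + 2)*(h^3 - 10*h^2 + 32*h - 32) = (h - 2)*(h + 2)*(h^2 - 8*h + 16) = (h - 4)*(h - 2)*(h + 2)*(h - 4)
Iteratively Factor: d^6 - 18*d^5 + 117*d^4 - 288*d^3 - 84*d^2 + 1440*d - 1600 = (d - 5)*(d^5 - 13*d^4 + 52*d^3 - 28*d^2 - 224*d + 320) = (d - 5)*(d + 2)*(d^4 - 15*d^3 + 82*d^2 - 192*d + 160) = (d - 5)^2*(d + 2)*(d^3 - 10*d^2 + 32*d - 32) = (d - 5)^2*(d - 4)*(d + 2)*(d^2 - 6*d + 8) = (d - 5)^2*(d - 4)*(d - 2)*(d + 2)*(d - 4)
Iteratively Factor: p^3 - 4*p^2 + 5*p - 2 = (p - 1)*(p^2 - 3*p + 2) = (p - 1)^2*(p - 2)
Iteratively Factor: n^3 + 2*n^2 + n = (n + 1)*(n^2 + n) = n*(n + 1)*(n + 1)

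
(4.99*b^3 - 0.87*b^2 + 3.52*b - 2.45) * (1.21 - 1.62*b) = -8.0838*b^4 + 7.4473*b^3 - 6.7551*b^2 + 8.2282*b - 2.9645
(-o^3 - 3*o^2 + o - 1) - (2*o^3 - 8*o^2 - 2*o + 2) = -3*o^3 + 5*o^2 + 3*o - 3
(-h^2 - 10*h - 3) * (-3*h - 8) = 3*h^3 + 38*h^2 + 89*h + 24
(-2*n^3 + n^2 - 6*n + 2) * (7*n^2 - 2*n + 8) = -14*n^5 + 11*n^4 - 60*n^3 + 34*n^2 - 52*n + 16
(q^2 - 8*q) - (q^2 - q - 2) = 2 - 7*q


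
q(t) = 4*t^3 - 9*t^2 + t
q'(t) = 12*t^2 - 18*t + 1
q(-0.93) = -11.93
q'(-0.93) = 28.12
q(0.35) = -0.58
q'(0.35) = -3.83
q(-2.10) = -78.83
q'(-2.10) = 91.72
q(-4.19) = -456.44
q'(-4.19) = 287.09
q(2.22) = 1.63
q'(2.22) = 20.18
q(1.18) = -4.78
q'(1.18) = -3.53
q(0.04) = 0.03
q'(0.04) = 0.30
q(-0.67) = -5.91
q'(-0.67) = 18.45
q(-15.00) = -15540.00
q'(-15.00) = 2971.00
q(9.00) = 2196.00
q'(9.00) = 811.00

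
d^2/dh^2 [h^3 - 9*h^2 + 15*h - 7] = 6*h - 18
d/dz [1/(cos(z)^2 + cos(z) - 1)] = (2*cos(z) + 1)*sin(z)/(-sin(z)^2 + cos(z))^2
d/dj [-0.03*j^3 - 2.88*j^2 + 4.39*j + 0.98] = -0.09*j^2 - 5.76*j + 4.39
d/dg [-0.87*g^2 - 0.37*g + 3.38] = -1.74*g - 0.37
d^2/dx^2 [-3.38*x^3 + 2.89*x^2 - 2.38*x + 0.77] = 5.78 - 20.28*x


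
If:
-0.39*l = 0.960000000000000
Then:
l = -2.46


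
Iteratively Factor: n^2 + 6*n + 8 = (n + 2)*(n + 4)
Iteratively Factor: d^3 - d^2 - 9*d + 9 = (d + 3)*(d^2 - 4*d + 3) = (d - 3)*(d + 3)*(d - 1)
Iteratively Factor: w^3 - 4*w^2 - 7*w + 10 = (w - 1)*(w^2 - 3*w - 10) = (w - 1)*(w + 2)*(w - 5)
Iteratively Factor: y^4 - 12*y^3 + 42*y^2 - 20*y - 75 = (y - 3)*(y^3 - 9*y^2 + 15*y + 25) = (y - 5)*(y - 3)*(y^2 - 4*y - 5) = (y - 5)*(y - 3)*(y + 1)*(y - 5)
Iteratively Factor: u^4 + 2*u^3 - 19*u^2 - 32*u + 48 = (u + 3)*(u^3 - u^2 - 16*u + 16) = (u - 4)*(u + 3)*(u^2 + 3*u - 4) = (u - 4)*(u + 3)*(u + 4)*(u - 1)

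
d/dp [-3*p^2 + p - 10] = 1 - 6*p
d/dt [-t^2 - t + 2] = -2*t - 1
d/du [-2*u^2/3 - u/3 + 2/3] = -4*u/3 - 1/3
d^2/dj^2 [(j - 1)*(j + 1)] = 2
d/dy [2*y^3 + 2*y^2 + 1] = 2*y*(3*y + 2)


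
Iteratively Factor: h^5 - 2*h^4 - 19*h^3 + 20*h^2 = (h - 1)*(h^4 - h^3 - 20*h^2) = h*(h - 1)*(h^3 - h^2 - 20*h) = h*(h - 5)*(h - 1)*(h^2 + 4*h) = h^2*(h - 5)*(h - 1)*(h + 4)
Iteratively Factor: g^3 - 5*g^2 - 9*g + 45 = (g + 3)*(g^2 - 8*g + 15) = (g - 3)*(g + 3)*(g - 5)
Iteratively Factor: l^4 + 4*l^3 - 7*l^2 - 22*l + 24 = (l + 3)*(l^3 + l^2 - 10*l + 8) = (l - 1)*(l + 3)*(l^2 + 2*l - 8) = (l - 2)*(l - 1)*(l + 3)*(l + 4)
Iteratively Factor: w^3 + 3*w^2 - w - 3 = (w + 3)*(w^2 - 1) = (w - 1)*(w + 3)*(w + 1)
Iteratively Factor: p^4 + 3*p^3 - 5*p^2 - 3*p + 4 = (p + 1)*(p^3 + 2*p^2 - 7*p + 4) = (p + 1)*(p + 4)*(p^2 - 2*p + 1) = (p - 1)*(p + 1)*(p + 4)*(p - 1)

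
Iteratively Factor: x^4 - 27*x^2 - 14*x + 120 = (x - 2)*(x^3 + 2*x^2 - 23*x - 60) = (x - 2)*(x + 4)*(x^2 - 2*x - 15) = (x - 5)*(x - 2)*(x + 4)*(x + 3)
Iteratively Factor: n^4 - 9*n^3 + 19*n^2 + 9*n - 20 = (n - 1)*(n^3 - 8*n^2 + 11*n + 20) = (n - 5)*(n - 1)*(n^2 - 3*n - 4) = (n - 5)*(n - 1)*(n + 1)*(n - 4)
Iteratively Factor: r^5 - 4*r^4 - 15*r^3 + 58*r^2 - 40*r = (r - 5)*(r^4 + r^3 - 10*r^2 + 8*r) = (r - 5)*(r - 1)*(r^3 + 2*r^2 - 8*r) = (r - 5)*(r - 1)*(r + 4)*(r^2 - 2*r) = r*(r - 5)*(r - 1)*(r + 4)*(r - 2)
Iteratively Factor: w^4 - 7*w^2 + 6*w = (w + 3)*(w^3 - 3*w^2 + 2*w) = (w - 1)*(w + 3)*(w^2 - 2*w) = w*(w - 1)*(w + 3)*(w - 2)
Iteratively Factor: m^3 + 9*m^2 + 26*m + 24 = (m + 3)*(m^2 + 6*m + 8) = (m + 2)*(m + 3)*(m + 4)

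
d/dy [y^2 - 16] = 2*y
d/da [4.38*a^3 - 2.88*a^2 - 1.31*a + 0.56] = 13.14*a^2 - 5.76*a - 1.31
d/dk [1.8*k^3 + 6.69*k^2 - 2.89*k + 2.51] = 5.4*k^2 + 13.38*k - 2.89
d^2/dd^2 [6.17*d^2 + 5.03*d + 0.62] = 12.3400000000000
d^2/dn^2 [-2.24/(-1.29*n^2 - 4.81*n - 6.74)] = (-7.455168*n^2 - 27.797952*n + 2.24*(2.58*n + 4.81)*(5.16*n + 9.62) - 38.951808)/(1.29*n^2 + 4.81*n + 6.74)^3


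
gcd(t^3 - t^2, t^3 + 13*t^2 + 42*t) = t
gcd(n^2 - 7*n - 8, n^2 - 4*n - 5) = n + 1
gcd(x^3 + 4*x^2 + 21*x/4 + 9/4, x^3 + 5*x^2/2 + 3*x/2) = x^2 + 5*x/2 + 3/2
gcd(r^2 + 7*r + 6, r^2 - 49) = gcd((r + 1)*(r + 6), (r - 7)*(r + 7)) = 1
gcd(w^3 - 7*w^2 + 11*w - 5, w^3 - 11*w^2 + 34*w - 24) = w - 1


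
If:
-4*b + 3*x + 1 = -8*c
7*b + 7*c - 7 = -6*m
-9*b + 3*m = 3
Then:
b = 7*x/76 + 5/76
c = -25*x/76 - 7/76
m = 21*x/76 + 91/76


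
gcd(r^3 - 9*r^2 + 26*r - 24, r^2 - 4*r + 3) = r - 3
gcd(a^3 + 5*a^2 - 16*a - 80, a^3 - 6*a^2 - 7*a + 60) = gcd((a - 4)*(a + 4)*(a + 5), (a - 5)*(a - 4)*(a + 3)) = a - 4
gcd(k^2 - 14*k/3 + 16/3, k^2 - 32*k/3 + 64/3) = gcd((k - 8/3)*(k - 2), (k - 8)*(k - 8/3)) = k - 8/3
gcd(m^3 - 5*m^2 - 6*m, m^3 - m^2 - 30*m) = m^2 - 6*m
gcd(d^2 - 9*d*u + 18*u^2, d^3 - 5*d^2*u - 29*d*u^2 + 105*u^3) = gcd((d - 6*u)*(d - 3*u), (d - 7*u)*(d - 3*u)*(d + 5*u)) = -d + 3*u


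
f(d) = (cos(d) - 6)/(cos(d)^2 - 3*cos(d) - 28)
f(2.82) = 0.29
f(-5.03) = 0.20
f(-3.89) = 0.27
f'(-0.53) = -0.02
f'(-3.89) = 0.06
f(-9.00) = 0.28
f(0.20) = 0.17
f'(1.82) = 0.06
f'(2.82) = 0.03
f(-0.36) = 0.17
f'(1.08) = 0.04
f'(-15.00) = -0.06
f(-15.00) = 0.27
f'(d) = (2*sin(d)*cos(d) - 3*sin(d))*(cos(d) - 6)/(cos(d)^2 - 3*cos(d) - 28)^2 - sin(d)/(cos(d)^2 - 3*cos(d) - 28)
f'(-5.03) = 0.05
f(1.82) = 0.23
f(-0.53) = 0.17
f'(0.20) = 0.01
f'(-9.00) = -0.04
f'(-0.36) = -0.01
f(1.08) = 0.19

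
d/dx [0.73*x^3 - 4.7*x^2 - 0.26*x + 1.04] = 2.19*x^2 - 9.4*x - 0.26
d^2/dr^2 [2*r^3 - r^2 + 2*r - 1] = 12*r - 2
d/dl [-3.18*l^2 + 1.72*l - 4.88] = 1.72 - 6.36*l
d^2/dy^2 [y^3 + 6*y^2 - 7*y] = 6*y + 12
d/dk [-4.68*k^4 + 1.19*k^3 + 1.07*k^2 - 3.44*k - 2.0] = -18.72*k^3 + 3.57*k^2 + 2.14*k - 3.44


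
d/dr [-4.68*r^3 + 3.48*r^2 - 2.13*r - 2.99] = -14.04*r^2 + 6.96*r - 2.13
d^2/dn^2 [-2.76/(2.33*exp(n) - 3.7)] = (-14.983764*exp(n) - 23.79396)*exp(n)/(2.33*exp(n) - 3.7)^3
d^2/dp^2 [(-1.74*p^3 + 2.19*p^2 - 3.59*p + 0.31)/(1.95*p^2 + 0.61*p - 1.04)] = (-7.105427357601e-15*p^5 - 7.105427357601e-15*p^4 - 40.864308*p^3 + 40.343706*p^2 - 52.762554*p + 1.670478)/(7.414875*p^6 + 6.958575*p^5 - 9.687015*p^4 - 7.195499*p^3 + 5.166408*p^2 + 1.979328*p - 1.124864)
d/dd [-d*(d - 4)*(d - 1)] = -3*d^2 + 10*d - 4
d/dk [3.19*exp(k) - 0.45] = 3.19*exp(k)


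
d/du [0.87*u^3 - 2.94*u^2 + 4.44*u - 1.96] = 2.61*u^2 - 5.88*u + 4.44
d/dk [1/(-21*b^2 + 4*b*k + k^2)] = 2*(-2*b - k)/(-21*b^2 + 4*b*k + k^2)^2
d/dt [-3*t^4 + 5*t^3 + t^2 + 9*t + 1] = -12*t^3 + 15*t^2 + 2*t + 9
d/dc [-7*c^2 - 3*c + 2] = -14*c - 3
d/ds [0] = 0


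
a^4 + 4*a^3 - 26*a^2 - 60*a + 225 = (a - 3)^2*(a + 5)^2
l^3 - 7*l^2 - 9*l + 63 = (l - 7)*(l - 3)*(l + 3)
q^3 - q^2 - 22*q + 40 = (q - 4)*(q - 2)*(q + 5)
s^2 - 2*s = s*(s - 2)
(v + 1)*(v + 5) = v^2 + 6*v + 5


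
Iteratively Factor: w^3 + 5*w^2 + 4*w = (w + 4)*(w^2 + w) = (w + 1)*(w + 4)*(w)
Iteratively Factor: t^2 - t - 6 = (t + 2)*(t - 3)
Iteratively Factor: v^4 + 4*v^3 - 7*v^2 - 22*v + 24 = (v + 3)*(v^3 + v^2 - 10*v + 8) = (v - 2)*(v + 3)*(v^2 + 3*v - 4) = (v - 2)*(v + 3)*(v + 4)*(v - 1)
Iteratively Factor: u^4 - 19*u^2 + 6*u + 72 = (u - 3)*(u^3 + 3*u^2 - 10*u - 24) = (u - 3)^2*(u^2 + 6*u + 8) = (u - 3)^2*(u + 4)*(u + 2)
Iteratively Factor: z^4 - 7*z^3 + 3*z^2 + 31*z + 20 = (z + 1)*(z^3 - 8*z^2 + 11*z + 20) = (z - 5)*(z + 1)*(z^2 - 3*z - 4) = (z - 5)*(z + 1)^2*(z - 4)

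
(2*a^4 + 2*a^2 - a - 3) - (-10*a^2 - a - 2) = 2*a^4 + 12*a^2 - 1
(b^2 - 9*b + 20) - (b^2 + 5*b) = 20 - 14*b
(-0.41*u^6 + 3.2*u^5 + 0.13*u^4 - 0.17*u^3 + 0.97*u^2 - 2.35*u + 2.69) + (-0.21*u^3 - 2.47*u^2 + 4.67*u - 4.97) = -0.41*u^6 + 3.2*u^5 + 0.13*u^4 - 0.38*u^3 - 1.5*u^2 + 2.32*u - 2.28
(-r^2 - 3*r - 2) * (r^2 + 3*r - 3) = -r^4 - 6*r^3 - 8*r^2 + 3*r + 6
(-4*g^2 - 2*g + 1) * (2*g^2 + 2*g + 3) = -8*g^4 - 12*g^3 - 14*g^2 - 4*g + 3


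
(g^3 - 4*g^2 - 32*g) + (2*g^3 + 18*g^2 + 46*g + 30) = 3*g^3 + 14*g^2 + 14*g + 30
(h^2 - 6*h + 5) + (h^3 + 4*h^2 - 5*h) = h^3 + 5*h^2 - 11*h + 5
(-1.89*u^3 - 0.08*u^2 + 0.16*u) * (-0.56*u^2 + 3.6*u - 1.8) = 1.0584*u^5 - 6.7592*u^4 + 3.0244*u^3 + 0.72*u^2 - 0.288*u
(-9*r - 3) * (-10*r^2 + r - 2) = 90*r^3 + 21*r^2 + 15*r + 6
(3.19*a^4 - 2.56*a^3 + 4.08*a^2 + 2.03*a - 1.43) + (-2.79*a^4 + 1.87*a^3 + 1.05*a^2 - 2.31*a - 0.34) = 0.4*a^4 - 0.69*a^3 + 5.13*a^2 - 0.28*a - 1.77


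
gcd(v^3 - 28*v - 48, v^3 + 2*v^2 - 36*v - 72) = v^2 - 4*v - 12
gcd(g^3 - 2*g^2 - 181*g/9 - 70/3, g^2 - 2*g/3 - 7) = g + 7/3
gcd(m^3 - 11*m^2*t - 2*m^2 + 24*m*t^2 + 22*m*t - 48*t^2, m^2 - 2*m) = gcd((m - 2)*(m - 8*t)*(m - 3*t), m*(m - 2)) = m - 2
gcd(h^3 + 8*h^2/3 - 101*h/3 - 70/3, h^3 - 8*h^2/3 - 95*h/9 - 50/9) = h^2 - 13*h/3 - 10/3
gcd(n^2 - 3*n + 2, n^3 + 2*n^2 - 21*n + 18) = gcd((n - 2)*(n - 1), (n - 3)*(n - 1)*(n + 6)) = n - 1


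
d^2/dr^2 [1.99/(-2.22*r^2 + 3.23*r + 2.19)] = (-19.615032*r^2 + 28.538988*r + 1.99*(4.44*r - 3.23)*(8.88*r - 6.46) + 19.349964)/(-2.22*r^2 + 3.23*r + 2.19)^3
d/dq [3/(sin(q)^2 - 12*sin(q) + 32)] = 6*(6 - sin(q))*cos(q)/(sin(q)^2 - 12*sin(q) + 32)^2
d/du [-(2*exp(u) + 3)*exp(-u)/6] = exp(-u)/2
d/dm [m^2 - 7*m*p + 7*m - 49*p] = 2*m - 7*p + 7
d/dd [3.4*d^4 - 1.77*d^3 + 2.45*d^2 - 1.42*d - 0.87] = 13.6*d^3 - 5.31*d^2 + 4.9*d - 1.42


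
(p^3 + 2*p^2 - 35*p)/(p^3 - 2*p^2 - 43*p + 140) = p/(p - 4)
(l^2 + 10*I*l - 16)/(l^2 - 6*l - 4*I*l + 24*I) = (l^2 + 10*I*l - 16)/(l^2 - 6*l - 4*I*l + 24*I)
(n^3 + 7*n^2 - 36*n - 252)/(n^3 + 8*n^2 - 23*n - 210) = (n - 6)/(n - 5)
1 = 1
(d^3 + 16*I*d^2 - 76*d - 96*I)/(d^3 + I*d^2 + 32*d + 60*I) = (d^2 + 14*I*d - 48)/(d^2 - I*d + 30)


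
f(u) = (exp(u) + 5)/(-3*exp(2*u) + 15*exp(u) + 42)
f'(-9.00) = 0.00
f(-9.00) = 0.12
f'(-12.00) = 0.00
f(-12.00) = 0.12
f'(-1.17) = -0.00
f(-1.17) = 0.11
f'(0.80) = 0.03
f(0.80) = 0.12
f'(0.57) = 0.01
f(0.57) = 0.11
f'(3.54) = 0.02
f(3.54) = -0.01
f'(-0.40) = -0.00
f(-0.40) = 0.11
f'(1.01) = 0.05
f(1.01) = 0.13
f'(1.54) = 0.37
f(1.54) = 0.21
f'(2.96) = 0.05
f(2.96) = -0.03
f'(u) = (exp(u) + 5)*(6*exp(2*u) - 15*exp(u))/(-3*exp(2*u) + 15*exp(u) + 42)^2 + exp(u)/(-3*exp(2*u) + 15*exp(u) + 42) = ((exp(u) + 5)*(2*exp(u) - 5) - exp(2*u) + 5*exp(u) + 14)*exp(u)/(3*(-exp(2*u) + 5*exp(u) + 14)^2)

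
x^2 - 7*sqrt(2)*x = x*(x - 7*sqrt(2))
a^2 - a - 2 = (a - 2)*(a + 1)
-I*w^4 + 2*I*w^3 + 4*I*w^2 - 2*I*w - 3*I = (w - 3)*(w - 1)*(w + 1)*(-I*w - I)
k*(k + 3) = k^2 + 3*k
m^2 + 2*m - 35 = (m - 5)*(m + 7)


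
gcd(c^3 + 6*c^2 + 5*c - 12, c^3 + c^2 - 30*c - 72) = c^2 + 7*c + 12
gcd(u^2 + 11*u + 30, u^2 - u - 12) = 1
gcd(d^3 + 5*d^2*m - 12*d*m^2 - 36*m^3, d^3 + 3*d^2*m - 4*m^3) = d + 2*m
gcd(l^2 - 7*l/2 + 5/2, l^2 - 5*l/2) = l - 5/2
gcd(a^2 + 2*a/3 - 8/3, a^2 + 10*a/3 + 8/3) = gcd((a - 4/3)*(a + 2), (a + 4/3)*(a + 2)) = a + 2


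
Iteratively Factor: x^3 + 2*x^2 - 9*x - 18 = (x - 3)*(x^2 + 5*x + 6) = (x - 3)*(x + 2)*(x + 3)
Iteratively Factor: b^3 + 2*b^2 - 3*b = (b)*(b^2 + 2*b - 3) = b*(b - 1)*(b + 3)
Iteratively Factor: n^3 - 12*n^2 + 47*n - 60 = (n - 4)*(n^2 - 8*n + 15) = (n - 4)*(n - 3)*(n - 5)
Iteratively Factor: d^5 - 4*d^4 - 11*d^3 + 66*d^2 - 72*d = (d - 2)*(d^4 - 2*d^3 - 15*d^2 + 36*d) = (d - 3)*(d - 2)*(d^3 + d^2 - 12*d) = (d - 3)*(d - 2)*(d + 4)*(d^2 - 3*d) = (d - 3)^2*(d - 2)*(d + 4)*(d)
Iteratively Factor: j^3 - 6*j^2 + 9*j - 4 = (j - 1)*(j^2 - 5*j + 4) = (j - 4)*(j - 1)*(j - 1)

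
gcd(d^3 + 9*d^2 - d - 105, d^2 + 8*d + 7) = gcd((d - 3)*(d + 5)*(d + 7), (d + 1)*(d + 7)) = d + 7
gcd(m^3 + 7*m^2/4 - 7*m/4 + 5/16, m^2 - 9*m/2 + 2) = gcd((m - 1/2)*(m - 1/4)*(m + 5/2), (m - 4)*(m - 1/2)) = m - 1/2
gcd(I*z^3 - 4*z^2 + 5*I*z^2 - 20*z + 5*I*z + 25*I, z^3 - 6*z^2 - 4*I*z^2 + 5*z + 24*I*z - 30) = 1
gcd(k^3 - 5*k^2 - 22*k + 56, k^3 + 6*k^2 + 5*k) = 1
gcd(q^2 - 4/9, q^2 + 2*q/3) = q + 2/3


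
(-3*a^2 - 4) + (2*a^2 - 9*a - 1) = -a^2 - 9*a - 5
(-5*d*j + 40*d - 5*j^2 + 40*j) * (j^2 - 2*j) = -5*d*j^3 + 50*d*j^2 - 80*d*j - 5*j^4 + 50*j^3 - 80*j^2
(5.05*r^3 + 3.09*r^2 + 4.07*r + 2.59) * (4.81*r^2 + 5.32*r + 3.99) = 24.2905*r^5 + 41.7289*r^4 + 56.165*r^3 + 46.4394*r^2 + 30.0181*r + 10.3341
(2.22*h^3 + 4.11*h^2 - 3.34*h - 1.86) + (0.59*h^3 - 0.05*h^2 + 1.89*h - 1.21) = 2.81*h^3 + 4.06*h^2 - 1.45*h - 3.07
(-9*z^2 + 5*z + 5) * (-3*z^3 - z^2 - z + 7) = 27*z^5 - 6*z^4 - 11*z^3 - 73*z^2 + 30*z + 35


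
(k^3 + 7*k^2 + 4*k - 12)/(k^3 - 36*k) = (k^2 + k - 2)/(k*(k - 6))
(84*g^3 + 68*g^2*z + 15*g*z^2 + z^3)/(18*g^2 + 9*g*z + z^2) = (14*g^2 + 9*g*z + z^2)/(3*g + z)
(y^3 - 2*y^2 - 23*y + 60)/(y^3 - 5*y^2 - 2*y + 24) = (y + 5)/(y + 2)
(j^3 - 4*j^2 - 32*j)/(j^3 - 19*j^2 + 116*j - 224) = j*(j + 4)/(j^2 - 11*j + 28)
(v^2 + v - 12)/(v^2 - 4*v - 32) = (v - 3)/(v - 8)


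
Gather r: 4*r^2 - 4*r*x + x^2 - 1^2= 4*r^2 - 4*r*x + x^2 - 1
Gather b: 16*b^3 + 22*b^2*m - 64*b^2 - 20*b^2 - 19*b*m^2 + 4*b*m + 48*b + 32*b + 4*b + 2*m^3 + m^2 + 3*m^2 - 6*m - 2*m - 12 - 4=16*b^3 + b^2*(22*m - 84) + b*(-19*m^2 + 4*m + 84) + 2*m^3 + 4*m^2 - 8*m - 16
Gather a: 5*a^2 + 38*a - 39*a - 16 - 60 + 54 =5*a^2 - a - 22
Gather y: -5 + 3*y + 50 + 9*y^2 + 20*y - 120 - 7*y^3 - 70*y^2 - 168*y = -7*y^3 - 61*y^2 - 145*y - 75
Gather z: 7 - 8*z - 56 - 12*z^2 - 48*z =-12*z^2 - 56*z - 49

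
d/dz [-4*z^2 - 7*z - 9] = -8*z - 7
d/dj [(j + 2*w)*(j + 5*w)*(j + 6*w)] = 3*j^2 + 26*j*w + 52*w^2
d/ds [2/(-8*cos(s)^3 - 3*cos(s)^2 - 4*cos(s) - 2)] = 4*(12*sin(s)^2 - 3*cos(s) - 14)*sin(s)/(8*cos(s)^3 + 3*cos(s)^2 + 4*cos(s) + 2)^2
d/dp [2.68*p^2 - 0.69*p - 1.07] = 5.36*p - 0.69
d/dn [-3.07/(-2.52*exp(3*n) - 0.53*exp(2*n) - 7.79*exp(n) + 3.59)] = (-23.2092*exp(2*n) - 3.2542*exp(n) - 23.9153)*exp(n)/(2.52*exp(3*n) + 0.53*exp(2*n) + 7.79*exp(n) - 3.59)^2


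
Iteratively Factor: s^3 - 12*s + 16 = (s + 4)*(s^2 - 4*s + 4) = (s - 2)*(s + 4)*(s - 2)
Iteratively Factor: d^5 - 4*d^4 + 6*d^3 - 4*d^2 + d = (d)*(d^4 - 4*d^3 + 6*d^2 - 4*d + 1) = d*(d - 1)*(d^3 - 3*d^2 + 3*d - 1) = d*(d - 1)^2*(d^2 - 2*d + 1) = d*(d - 1)^3*(d - 1)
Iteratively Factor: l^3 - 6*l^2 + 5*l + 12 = (l + 1)*(l^2 - 7*l + 12) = (l - 3)*(l + 1)*(l - 4)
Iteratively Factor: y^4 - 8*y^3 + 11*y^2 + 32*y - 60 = (y - 5)*(y^3 - 3*y^2 - 4*y + 12) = (y - 5)*(y + 2)*(y^2 - 5*y + 6) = (y - 5)*(y - 3)*(y + 2)*(y - 2)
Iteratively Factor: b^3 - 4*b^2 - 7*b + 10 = (b - 5)*(b^2 + b - 2) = (b - 5)*(b - 1)*(b + 2)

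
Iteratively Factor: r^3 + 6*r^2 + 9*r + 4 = (r + 1)*(r^2 + 5*r + 4) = (r + 1)^2*(r + 4)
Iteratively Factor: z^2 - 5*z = (z)*(z - 5)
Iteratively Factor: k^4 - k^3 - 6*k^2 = (k + 2)*(k^3 - 3*k^2) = (k - 3)*(k + 2)*(k^2) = k*(k - 3)*(k + 2)*(k)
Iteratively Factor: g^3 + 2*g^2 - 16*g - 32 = (g - 4)*(g^2 + 6*g + 8) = (g - 4)*(g + 4)*(g + 2)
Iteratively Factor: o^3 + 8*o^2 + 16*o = (o + 4)*(o^2 + 4*o) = (o + 4)^2*(o)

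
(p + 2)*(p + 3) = p^2 + 5*p + 6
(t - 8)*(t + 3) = t^2 - 5*t - 24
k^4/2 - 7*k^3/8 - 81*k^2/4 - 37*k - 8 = (k/2 + 1)*(k - 8)*(k + 1/4)*(k + 4)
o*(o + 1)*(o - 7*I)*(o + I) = o^4 + o^3 - 6*I*o^3 + 7*o^2 - 6*I*o^2 + 7*o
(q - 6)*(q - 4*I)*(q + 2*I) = q^3 - 6*q^2 - 2*I*q^2 + 8*q + 12*I*q - 48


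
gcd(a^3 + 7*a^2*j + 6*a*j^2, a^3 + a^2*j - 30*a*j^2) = a^2 + 6*a*j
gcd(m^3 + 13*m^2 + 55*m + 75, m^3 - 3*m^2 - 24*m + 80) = m + 5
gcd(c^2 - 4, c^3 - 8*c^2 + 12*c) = c - 2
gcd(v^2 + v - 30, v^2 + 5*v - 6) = v + 6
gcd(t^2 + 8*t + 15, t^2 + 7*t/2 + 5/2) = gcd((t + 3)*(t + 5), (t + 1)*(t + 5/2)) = 1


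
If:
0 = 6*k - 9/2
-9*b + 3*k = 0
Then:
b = 1/4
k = 3/4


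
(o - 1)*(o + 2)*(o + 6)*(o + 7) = o^4 + 14*o^3 + 53*o^2 + 16*o - 84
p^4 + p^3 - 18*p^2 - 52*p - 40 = (p - 5)*(p + 2)^3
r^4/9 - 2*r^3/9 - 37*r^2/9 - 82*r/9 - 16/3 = (r/3 + 1/3)*(r/3 + 1)*(r - 8)*(r + 2)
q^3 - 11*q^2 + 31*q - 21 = (q - 7)*(q - 3)*(q - 1)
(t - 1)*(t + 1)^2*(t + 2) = t^4 + 3*t^3 + t^2 - 3*t - 2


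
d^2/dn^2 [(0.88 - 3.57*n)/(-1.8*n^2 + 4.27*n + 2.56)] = ((33.6558 - 38.556*n)*(-1.8*n^2 + 4.27*n + 2.56) - (3.57*n - 0.88)*(3.6*n - 4.27)*(7.2*n - 8.54))/(-1.8*n^2 + 4.27*n + 2.56)^3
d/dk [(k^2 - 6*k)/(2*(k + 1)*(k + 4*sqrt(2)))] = (k*(6 - k)*(k + 1) + k*(6 - k)*(k + 4*sqrt(2)) + 2*(k - 3)*(k + 1)*(k + 4*sqrt(2)))/(2*(k + 1)^2*(k + 4*sqrt(2))^2)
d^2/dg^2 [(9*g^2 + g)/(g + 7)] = 868/(g^3 + 21*g^2 + 147*g + 343)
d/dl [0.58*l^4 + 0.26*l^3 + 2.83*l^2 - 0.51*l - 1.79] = 2.32*l^3 + 0.78*l^2 + 5.66*l - 0.51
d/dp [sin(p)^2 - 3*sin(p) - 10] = (2*sin(p) - 3)*cos(p)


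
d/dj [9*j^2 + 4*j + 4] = 18*j + 4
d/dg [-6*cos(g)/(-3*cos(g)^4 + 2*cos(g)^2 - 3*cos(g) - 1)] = 6*(9*sin(g)^4 - 16*sin(g)^2 + 6)*sin(g)/(3*cos(g)^4 - 2*cos(g)^2 + 3*cos(g) + 1)^2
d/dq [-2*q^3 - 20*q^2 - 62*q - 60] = -6*q^2 - 40*q - 62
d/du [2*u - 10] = 2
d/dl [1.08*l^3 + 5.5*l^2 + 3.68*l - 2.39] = 3.24*l^2 + 11.0*l + 3.68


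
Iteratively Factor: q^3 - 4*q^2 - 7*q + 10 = (q + 2)*(q^2 - 6*q + 5) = (q - 5)*(q + 2)*(q - 1)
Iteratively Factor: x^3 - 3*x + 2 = (x + 2)*(x^2 - 2*x + 1) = (x - 1)*(x + 2)*(x - 1)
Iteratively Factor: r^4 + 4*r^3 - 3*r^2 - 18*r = (r - 2)*(r^3 + 6*r^2 + 9*r) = (r - 2)*(r + 3)*(r^2 + 3*r) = r*(r - 2)*(r + 3)*(r + 3)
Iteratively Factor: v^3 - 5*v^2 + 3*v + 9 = (v - 3)*(v^2 - 2*v - 3) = (v - 3)^2*(v + 1)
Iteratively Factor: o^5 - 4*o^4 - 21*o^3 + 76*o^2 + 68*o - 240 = (o + 2)*(o^4 - 6*o^3 - 9*o^2 + 94*o - 120) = (o - 2)*(o + 2)*(o^3 - 4*o^2 - 17*o + 60) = (o - 3)*(o - 2)*(o + 2)*(o^2 - o - 20) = (o - 3)*(o - 2)*(o + 2)*(o + 4)*(o - 5)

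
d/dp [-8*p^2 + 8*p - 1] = 8 - 16*p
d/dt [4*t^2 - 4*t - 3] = 8*t - 4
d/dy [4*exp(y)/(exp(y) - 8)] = -32*exp(y)/(exp(2*y) - 16*exp(y) + 64)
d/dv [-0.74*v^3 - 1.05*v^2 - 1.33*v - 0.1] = -2.22*v^2 - 2.1*v - 1.33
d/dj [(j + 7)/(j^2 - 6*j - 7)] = (j^2 - 6*j - 2*(j - 3)*(j + 7) - 7)/(-j^2 + 6*j + 7)^2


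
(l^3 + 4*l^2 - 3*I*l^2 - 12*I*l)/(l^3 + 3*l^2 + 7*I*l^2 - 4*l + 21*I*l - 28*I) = l*(l - 3*I)/(l^2 + l*(-1 + 7*I) - 7*I)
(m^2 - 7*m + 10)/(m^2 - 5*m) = (m - 2)/m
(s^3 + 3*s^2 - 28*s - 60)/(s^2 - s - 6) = (s^2 + s - 30)/(s - 3)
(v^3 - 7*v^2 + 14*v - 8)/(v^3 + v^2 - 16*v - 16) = (v^2 - 3*v + 2)/(v^2 + 5*v + 4)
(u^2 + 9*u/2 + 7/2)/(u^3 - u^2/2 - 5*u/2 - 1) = (2*u + 7)/(2*u^2 - 3*u - 2)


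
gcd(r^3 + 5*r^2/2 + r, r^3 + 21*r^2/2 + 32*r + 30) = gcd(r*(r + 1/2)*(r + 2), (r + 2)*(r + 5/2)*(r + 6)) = r + 2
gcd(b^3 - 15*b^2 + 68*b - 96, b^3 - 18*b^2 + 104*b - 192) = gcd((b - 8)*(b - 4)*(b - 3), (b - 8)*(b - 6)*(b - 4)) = b^2 - 12*b + 32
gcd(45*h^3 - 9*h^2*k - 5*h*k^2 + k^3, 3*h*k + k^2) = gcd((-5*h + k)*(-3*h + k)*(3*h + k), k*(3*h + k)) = 3*h + k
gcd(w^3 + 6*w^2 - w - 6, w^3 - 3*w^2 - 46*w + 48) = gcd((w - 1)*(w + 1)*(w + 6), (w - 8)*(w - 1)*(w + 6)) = w^2 + 5*w - 6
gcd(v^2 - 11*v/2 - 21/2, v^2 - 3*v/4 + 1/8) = 1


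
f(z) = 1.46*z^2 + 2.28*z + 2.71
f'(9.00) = 28.56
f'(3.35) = 12.06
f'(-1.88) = -3.21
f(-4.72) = 24.47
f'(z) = 2.92*z + 2.28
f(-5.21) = 30.46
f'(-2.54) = -5.14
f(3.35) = 26.73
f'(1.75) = 7.39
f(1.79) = 11.47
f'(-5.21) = -12.93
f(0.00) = 2.71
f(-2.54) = 6.34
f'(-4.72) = -11.50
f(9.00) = 141.49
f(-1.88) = 3.58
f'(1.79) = 7.51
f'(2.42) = 9.35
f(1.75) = 11.17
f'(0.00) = 2.28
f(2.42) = 16.78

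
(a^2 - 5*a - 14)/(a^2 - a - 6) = (a - 7)/(a - 3)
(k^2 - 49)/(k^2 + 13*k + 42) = (k - 7)/(k + 6)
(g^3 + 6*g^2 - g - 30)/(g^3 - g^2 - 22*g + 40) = (g + 3)/(g - 4)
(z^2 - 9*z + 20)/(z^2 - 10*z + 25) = (z - 4)/(z - 5)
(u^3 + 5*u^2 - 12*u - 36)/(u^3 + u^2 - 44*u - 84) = (u - 3)/(u - 7)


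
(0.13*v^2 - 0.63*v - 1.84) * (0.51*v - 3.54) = 0.0663*v^3 - 0.7815*v^2 + 1.2918*v + 6.5136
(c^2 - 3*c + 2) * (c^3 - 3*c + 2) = c^5 - 3*c^4 - c^3 + 11*c^2 - 12*c + 4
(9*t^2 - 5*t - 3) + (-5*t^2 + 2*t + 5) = 4*t^2 - 3*t + 2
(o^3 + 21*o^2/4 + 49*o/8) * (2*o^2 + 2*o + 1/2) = 2*o^5 + 25*o^4/2 + 93*o^3/4 + 119*o^2/8 + 49*o/16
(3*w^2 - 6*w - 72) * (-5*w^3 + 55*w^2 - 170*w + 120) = -15*w^5 + 195*w^4 - 480*w^3 - 2580*w^2 + 11520*w - 8640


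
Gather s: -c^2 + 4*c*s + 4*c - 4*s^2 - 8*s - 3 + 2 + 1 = -c^2 + 4*c - 4*s^2 + s*(4*c - 8)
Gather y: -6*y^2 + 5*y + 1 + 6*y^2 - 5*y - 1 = 0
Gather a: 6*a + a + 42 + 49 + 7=7*a + 98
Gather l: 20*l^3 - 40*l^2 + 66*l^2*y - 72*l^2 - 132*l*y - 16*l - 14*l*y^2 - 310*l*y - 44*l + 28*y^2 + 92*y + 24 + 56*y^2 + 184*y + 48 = 20*l^3 + l^2*(66*y - 112) + l*(-14*y^2 - 442*y - 60) + 84*y^2 + 276*y + 72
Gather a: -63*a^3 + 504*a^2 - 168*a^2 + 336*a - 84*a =-63*a^3 + 336*a^2 + 252*a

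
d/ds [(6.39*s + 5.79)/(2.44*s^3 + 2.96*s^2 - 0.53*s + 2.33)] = (-31.1832*s^3 - 61.2972*s^2 - 34.2768*s + 17.9574)/(5.9536*s^6 + 14.4448*s^5 + 6.1752*s^4 + 8.2328*s^3 + 14.0745*s^2 - 2.4698*s + 5.4289)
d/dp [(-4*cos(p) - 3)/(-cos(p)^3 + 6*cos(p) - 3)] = 4*(-111*sin(p) + 8*sin(2*p) + 9*sin(3*p) + 4*sin(4*p))/(21*cos(p) - cos(3*p) - 12)^2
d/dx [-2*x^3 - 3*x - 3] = -6*x^2 - 3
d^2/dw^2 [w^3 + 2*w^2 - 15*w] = 6*w + 4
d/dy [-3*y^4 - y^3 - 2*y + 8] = -12*y^3 - 3*y^2 - 2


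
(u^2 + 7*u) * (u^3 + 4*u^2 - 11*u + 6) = u^5 + 11*u^4 + 17*u^3 - 71*u^2 + 42*u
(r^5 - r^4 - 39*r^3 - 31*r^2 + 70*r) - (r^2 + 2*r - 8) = r^5 - r^4 - 39*r^3 - 32*r^2 + 68*r + 8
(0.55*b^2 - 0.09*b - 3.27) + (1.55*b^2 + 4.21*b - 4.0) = 2.1*b^2 + 4.12*b - 7.27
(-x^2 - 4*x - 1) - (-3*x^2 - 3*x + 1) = 2*x^2 - x - 2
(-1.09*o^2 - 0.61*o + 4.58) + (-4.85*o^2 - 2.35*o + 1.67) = -5.94*o^2 - 2.96*o + 6.25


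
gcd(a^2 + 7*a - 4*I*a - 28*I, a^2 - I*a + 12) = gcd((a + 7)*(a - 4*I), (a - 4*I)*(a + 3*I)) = a - 4*I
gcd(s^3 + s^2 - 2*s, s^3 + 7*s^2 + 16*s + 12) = s + 2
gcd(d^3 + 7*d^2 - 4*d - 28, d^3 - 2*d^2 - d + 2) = d - 2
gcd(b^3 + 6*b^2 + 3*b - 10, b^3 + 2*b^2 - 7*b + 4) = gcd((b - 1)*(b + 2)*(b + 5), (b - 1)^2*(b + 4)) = b - 1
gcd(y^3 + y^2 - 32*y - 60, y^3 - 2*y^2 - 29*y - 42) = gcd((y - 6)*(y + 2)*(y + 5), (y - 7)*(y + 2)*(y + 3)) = y + 2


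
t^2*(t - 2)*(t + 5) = t^4 + 3*t^3 - 10*t^2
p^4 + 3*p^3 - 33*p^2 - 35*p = p*(p - 5)*(p + 1)*(p + 7)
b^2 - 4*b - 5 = (b - 5)*(b + 1)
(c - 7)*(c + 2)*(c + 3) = c^3 - 2*c^2 - 29*c - 42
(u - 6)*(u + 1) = u^2 - 5*u - 6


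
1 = 1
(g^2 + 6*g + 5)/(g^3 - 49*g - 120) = (g + 1)/(g^2 - 5*g - 24)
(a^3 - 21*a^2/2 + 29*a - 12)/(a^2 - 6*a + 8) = (a^2 - 13*a/2 + 3)/(a - 2)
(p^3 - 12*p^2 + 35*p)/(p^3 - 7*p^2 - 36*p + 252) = p*(p - 5)/(p^2 - 36)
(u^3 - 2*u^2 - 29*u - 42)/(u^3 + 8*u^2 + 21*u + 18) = (u - 7)/(u + 3)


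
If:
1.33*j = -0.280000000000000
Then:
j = -0.21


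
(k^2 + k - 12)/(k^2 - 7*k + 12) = (k + 4)/(k - 4)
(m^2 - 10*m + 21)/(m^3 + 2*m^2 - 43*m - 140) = (m - 3)/(m^2 + 9*m + 20)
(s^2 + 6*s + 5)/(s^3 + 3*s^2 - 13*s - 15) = 1/(s - 3)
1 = 1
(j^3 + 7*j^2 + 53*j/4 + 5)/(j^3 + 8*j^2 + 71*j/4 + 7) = (2*j + 5)/(2*j + 7)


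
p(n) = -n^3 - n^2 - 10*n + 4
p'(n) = -3*n^2 - 2*n - 10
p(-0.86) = 12.50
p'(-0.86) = -10.50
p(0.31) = 0.77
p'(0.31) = -10.91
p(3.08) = -65.50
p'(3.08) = -44.62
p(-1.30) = 17.51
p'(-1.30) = -12.47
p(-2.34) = 34.74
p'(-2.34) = -21.75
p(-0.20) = 5.97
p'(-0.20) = -9.72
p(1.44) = -15.46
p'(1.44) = -19.10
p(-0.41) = 8.00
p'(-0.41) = -9.68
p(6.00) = -308.00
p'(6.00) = -130.00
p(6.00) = -308.00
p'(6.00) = -130.00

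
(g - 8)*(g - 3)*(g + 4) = g^3 - 7*g^2 - 20*g + 96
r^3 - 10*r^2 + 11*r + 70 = (r - 7)*(r - 5)*(r + 2)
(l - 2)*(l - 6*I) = l^2 - 2*l - 6*I*l + 12*I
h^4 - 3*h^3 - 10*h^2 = h^2*(h - 5)*(h + 2)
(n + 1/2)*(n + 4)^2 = n^3 + 17*n^2/2 + 20*n + 8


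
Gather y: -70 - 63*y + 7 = -63*y - 63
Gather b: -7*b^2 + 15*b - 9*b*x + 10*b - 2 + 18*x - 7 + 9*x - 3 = -7*b^2 + b*(25 - 9*x) + 27*x - 12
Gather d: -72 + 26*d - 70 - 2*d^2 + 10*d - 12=-2*d^2 + 36*d - 154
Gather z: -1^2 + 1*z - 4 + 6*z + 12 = 7*z + 7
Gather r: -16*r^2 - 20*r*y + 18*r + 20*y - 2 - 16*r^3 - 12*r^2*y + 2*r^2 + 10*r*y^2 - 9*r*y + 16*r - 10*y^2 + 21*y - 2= -16*r^3 + r^2*(-12*y - 14) + r*(10*y^2 - 29*y + 34) - 10*y^2 + 41*y - 4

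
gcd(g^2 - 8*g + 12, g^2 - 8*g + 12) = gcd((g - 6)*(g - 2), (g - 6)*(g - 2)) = g^2 - 8*g + 12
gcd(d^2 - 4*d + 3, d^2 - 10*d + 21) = d - 3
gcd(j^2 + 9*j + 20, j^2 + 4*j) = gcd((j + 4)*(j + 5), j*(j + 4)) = j + 4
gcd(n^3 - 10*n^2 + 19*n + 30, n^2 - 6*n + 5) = n - 5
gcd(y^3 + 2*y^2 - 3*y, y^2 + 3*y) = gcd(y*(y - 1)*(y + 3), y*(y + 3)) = y^2 + 3*y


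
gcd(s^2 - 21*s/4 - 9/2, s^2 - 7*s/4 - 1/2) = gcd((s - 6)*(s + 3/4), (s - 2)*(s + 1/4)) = 1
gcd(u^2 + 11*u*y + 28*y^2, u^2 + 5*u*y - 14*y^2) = u + 7*y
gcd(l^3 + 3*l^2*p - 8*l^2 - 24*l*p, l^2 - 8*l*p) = l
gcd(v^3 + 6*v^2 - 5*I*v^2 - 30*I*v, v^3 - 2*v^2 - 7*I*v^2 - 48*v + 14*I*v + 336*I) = v + 6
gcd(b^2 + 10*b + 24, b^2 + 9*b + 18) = b + 6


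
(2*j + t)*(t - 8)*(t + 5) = 2*j*t^2 - 6*j*t - 80*j + t^3 - 3*t^2 - 40*t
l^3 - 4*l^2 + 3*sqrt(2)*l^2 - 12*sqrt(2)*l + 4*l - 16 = (l - 4)*(l + sqrt(2))*(l + 2*sqrt(2))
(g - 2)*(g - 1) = g^2 - 3*g + 2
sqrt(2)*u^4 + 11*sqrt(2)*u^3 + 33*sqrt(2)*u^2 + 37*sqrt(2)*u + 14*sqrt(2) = (u + 1)*(u + 2)*(u + 7)*(sqrt(2)*u + sqrt(2))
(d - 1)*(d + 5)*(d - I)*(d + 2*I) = d^4 + 4*d^3 + I*d^3 - 3*d^2 + 4*I*d^2 + 8*d - 5*I*d - 10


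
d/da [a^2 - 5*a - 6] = 2*a - 5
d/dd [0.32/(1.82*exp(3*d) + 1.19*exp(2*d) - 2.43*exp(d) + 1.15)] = (-1.7472*exp(2*d) - 0.7616*exp(d) + 0.7776)*exp(d)/(1.82*exp(3*d) + 1.19*exp(2*d) - 2.43*exp(d) + 1.15)^2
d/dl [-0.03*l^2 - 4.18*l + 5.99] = -0.06*l - 4.18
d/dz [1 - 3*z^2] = -6*z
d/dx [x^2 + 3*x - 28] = 2*x + 3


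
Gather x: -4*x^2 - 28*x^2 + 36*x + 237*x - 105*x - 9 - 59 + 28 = -32*x^2 + 168*x - 40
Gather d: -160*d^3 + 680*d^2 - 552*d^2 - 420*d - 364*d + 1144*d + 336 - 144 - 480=-160*d^3 + 128*d^2 + 360*d - 288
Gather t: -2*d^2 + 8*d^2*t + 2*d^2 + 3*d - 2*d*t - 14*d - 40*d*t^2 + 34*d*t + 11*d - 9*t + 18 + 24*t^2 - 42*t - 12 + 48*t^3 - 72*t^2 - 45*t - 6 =48*t^3 + t^2*(-40*d - 48) + t*(8*d^2 + 32*d - 96)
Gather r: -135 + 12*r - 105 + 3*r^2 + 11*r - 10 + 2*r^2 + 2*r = 5*r^2 + 25*r - 250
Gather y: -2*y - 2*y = -4*y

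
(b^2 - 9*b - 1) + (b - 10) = b^2 - 8*b - 11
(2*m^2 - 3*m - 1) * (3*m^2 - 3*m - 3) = 6*m^4 - 15*m^3 + 12*m + 3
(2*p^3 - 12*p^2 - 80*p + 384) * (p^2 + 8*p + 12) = 2*p^5 + 4*p^4 - 152*p^3 - 400*p^2 + 2112*p + 4608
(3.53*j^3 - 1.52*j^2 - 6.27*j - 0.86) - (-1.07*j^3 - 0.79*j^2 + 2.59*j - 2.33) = 4.6*j^3 - 0.73*j^2 - 8.86*j + 1.47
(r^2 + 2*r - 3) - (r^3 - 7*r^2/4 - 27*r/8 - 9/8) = -r^3 + 11*r^2/4 + 43*r/8 - 15/8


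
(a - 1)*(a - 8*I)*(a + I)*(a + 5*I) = a^4 - a^3 - 2*I*a^3 + 43*a^2 + 2*I*a^2 - 43*a + 40*I*a - 40*I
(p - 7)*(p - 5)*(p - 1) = p^3 - 13*p^2 + 47*p - 35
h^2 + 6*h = h*(h + 6)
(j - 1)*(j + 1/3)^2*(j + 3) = j^4 + 8*j^3/3 - 14*j^2/9 - 16*j/9 - 1/3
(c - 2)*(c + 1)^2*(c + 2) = c^4 + 2*c^3 - 3*c^2 - 8*c - 4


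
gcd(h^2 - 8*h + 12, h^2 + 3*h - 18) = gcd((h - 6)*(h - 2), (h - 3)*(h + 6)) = 1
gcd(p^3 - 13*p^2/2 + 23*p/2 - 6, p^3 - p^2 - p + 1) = p - 1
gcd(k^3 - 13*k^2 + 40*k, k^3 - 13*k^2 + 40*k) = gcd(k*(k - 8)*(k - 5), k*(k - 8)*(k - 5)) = k^3 - 13*k^2 + 40*k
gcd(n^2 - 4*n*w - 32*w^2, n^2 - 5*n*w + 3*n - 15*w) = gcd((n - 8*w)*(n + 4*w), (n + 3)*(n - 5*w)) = 1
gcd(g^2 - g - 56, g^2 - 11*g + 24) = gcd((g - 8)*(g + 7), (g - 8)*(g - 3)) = g - 8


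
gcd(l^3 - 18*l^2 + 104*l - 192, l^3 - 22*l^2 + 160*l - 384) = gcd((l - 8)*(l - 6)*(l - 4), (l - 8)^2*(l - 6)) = l^2 - 14*l + 48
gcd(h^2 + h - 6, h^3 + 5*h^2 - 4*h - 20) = h - 2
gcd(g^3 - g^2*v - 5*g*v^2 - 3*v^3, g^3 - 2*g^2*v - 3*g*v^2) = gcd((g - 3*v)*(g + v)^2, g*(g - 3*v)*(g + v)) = -g^2 + 2*g*v + 3*v^2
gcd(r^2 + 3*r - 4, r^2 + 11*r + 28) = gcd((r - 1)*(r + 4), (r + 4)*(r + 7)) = r + 4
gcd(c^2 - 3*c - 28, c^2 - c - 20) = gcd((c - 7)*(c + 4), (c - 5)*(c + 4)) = c + 4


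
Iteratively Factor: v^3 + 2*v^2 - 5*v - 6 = (v + 3)*(v^2 - v - 2) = (v - 2)*(v + 3)*(v + 1)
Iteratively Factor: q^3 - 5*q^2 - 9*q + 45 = (q - 3)*(q^2 - 2*q - 15) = (q - 5)*(q - 3)*(q + 3)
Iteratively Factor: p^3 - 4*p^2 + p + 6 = (p - 2)*(p^2 - 2*p - 3) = (p - 3)*(p - 2)*(p + 1)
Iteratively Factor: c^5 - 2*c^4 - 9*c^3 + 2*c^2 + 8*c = (c - 1)*(c^4 - c^3 - 10*c^2 - 8*c) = (c - 1)*(c + 1)*(c^3 - 2*c^2 - 8*c) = (c - 4)*(c - 1)*(c + 1)*(c^2 + 2*c) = (c - 4)*(c - 1)*(c + 1)*(c + 2)*(c)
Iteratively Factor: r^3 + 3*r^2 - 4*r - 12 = (r + 3)*(r^2 - 4) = (r - 2)*(r + 3)*(r + 2)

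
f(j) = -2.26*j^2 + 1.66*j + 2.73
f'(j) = 1.66 - 4.52*j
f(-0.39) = 1.74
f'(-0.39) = 3.42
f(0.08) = 2.85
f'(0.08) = 1.30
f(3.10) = -13.84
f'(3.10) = -12.35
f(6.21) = -74.12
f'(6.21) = -26.41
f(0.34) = 3.03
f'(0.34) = 0.12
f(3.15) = -14.47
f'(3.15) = -12.58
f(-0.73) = 0.31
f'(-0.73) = 4.96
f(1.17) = 1.58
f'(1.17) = -3.63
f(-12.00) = -342.63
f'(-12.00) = 55.90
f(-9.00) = -195.27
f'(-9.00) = 42.34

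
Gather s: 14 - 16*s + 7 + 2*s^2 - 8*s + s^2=3*s^2 - 24*s + 21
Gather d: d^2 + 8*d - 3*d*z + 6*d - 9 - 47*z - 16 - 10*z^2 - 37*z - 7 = d^2 + d*(14 - 3*z) - 10*z^2 - 84*z - 32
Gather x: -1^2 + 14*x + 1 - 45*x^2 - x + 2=-45*x^2 + 13*x + 2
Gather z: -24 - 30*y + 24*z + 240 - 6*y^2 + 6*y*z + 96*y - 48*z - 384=-6*y^2 + 66*y + z*(6*y - 24) - 168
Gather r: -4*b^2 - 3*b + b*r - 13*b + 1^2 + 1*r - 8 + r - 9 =-4*b^2 - 16*b + r*(b + 2) - 16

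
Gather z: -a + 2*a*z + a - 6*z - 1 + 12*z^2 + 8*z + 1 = 12*z^2 + z*(2*a + 2)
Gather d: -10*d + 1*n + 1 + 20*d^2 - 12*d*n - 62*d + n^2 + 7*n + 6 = 20*d^2 + d*(-12*n - 72) + n^2 + 8*n + 7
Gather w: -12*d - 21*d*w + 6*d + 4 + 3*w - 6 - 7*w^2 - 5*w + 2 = -6*d - 7*w^2 + w*(-21*d - 2)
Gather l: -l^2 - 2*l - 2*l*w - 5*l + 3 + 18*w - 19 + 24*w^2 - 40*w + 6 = -l^2 + l*(-2*w - 7) + 24*w^2 - 22*w - 10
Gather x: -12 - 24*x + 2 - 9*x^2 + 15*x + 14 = -9*x^2 - 9*x + 4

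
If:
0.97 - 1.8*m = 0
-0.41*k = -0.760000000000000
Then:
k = 1.85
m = 0.54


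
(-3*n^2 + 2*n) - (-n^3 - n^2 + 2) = n^3 - 2*n^2 + 2*n - 2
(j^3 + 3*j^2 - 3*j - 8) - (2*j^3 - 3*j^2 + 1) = -j^3 + 6*j^2 - 3*j - 9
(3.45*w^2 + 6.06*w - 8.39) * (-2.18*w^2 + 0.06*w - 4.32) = -7.521*w^4 - 13.0038*w^3 + 3.7498*w^2 - 26.6826*w + 36.2448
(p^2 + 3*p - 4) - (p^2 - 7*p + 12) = 10*p - 16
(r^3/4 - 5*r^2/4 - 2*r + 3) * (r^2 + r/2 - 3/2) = r^5/4 - 9*r^4/8 - 3*r^3 + 31*r^2/8 + 9*r/2 - 9/2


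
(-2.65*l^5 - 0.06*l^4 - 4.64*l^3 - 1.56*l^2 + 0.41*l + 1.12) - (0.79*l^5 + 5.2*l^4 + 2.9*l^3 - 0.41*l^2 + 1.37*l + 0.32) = -3.44*l^5 - 5.26*l^4 - 7.54*l^3 - 1.15*l^2 - 0.96*l + 0.8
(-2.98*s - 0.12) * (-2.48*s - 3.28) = 7.3904*s^2 + 10.072*s + 0.3936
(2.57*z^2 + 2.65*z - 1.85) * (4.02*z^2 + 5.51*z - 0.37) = 10.3314*z^4 + 24.8137*z^3 + 6.2136*z^2 - 11.174*z + 0.6845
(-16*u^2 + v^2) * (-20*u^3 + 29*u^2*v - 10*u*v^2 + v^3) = 320*u^5 - 464*u^4*v + 140*u^3*v^2 + 13*u^2*v^3 - 10*u*v^4 + v^5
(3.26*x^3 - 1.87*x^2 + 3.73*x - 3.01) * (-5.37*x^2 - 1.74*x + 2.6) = -17.5062*x^5 + 4.3695*x^4 - 8.3003*x^3 + 4.8115*x^2 + 14.9354*x - 7.826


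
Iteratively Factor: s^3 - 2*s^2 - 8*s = (s)*(s^2 - 2*s - 8) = s*(s + 2)*(s - 4)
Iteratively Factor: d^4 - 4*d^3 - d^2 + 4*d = (d)*(d^3 - 4*d^2 - d + 4) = d*(d - 4)*(d^2 - 1) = d*(d - 4)*(d + 1)*(d - 1)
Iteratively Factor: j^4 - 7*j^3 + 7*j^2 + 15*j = (j - 3)*(j^3 - 4*j^2 - 5*j) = (j - 5)*(j - 3)*(j^2 + j) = j*(j - 5)*(j - 3)*(j + 1)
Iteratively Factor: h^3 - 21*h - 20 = (h - 5)*(h^2 + 5*h + 4) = (h - 5)*(h + 4)*(h + 1)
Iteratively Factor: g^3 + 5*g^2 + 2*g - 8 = (g + 2)*(g^2 + 3*g - 4) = (g + 2)*(g + 4)*(g - 1)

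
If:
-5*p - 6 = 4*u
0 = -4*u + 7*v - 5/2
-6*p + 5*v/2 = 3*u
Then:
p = 91/113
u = -1133/452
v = -243/226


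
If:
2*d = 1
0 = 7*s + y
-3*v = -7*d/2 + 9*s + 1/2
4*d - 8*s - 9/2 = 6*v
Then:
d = 1/2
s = 1/2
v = -13/12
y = -7/2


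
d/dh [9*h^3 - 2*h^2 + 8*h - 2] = 27*h^2 - 4*h + 8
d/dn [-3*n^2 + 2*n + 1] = 2 - 6*n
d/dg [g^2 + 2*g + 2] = 2*g + 2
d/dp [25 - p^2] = -2*p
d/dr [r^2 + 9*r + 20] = 2*r + 9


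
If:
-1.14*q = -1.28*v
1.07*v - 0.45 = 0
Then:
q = 0.47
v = 0.42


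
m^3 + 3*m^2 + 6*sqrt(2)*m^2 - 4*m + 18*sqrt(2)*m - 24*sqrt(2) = (m - 1)*(m + 4)*(m + 6*sqrt(2))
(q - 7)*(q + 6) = q^2 - q - 42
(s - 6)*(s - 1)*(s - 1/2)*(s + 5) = s^4 - 5*s^3/2 - 28*s^2 + 89*s/2 - 15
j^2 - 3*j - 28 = (j - 7)*(j + 4)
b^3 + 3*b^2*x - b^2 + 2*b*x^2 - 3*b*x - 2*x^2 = (b - 1)*(b + x)*(b + 2*x)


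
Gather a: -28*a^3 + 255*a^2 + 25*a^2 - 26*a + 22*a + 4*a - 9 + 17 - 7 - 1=-28*a^3 + 280*a^2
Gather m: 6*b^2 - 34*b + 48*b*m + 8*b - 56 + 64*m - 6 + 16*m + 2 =6*b^2 - 26*b + m*(48*b + 80) - 60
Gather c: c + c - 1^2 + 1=2*c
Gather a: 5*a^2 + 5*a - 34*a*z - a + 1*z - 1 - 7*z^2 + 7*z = 5*a^2 + a*(4 - 34*z) - 7*z^2 + 8*z - 1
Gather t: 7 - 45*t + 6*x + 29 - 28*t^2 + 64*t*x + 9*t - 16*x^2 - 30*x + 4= -28*t^2 + t*(64*x - 36) - 16*x^2 - 24*x + 40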